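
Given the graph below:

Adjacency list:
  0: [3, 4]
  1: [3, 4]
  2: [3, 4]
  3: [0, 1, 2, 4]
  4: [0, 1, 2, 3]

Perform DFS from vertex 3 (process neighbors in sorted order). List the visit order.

DFS from vertex 3 (neighbors processed in ascending order):
Visit order: 3, 0, 4, 1, 2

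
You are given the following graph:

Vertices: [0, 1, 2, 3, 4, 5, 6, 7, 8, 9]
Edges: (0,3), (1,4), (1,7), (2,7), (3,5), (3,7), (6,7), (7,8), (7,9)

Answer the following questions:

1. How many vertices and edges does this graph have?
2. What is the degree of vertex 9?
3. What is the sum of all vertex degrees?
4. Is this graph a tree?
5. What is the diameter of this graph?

Count: 10 vertices, 9 edges.
Vertex 9 has neighbors [7], degree = 1.
Handshaking lemma: 2 * 9 = 18.
A graph is a tree iff it is connected and has exactly n-1 edges. This graph is connected (all 10 vertices in one component) and has 10-1 = 9 edges. It is a tree.
Diameter (longest shortest path) = 4.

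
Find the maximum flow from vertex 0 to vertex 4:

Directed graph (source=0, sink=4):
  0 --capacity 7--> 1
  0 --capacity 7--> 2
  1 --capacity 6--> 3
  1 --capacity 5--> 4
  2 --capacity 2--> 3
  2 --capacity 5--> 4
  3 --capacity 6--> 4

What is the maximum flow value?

Computing max flow:
  Flow on (0->1): 7/7
  Flow on (0->2): 7/7
  Flow on (1->3): 2/6
  Flow on (1->4): 5/5
  Flow on (2->3): 2/2
  Flow on (2->4): 5/5
  Flow on (3->4): 4/6
Maximum flow = 14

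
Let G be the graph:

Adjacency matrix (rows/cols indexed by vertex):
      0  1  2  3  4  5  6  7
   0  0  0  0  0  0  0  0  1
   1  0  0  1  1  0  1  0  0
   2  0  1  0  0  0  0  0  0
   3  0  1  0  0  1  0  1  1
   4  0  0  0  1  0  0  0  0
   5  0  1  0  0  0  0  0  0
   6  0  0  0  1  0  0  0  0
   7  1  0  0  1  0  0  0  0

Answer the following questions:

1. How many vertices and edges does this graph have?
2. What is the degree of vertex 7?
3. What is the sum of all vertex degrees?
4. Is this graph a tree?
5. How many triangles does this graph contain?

Count: 8 vertices, 7 edges.
Vertex 7 has neighbors [0, 3], degree = 2.
Handshaking lemma: 2 * 7 = 14.
A graph is a tree iff it is connected and has exactly n-1 edges. This graph is connected (all 8 vertices in one component) and has 8-1 = 7 edges. It is a tree.
Number of triangles = 0.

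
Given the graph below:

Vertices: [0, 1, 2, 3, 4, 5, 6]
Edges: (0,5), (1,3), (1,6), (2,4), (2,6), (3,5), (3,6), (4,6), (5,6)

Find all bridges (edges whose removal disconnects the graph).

A bridge is an edge whose removal increases the number of connected components.
Bridges found: (0,5)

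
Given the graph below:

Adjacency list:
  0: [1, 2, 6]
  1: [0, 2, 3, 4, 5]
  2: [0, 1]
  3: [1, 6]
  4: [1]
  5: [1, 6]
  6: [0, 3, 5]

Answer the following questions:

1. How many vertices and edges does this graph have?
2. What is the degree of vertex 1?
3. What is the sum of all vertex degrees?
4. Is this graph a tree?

Count: 7 vertices, 9 edges.
Vertex 1 has neighbors [0, 2, 3, 4, 5], degree = 5.
Handshaking lemma: 2 * 9 = 18.
A tree on 7 vertices has 6 edges. This graph has 9 edges (3 extra). Not a tree.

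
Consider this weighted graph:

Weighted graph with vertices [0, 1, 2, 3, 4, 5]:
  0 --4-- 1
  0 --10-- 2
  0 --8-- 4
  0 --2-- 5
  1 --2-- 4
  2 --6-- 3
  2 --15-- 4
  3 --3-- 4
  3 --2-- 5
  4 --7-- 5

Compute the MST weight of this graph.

Applying Kruskal's algorithm (sort edges by weight, add if no cycle):
  Add (0,5) w=2
  Add (1,4) w=2
  Add (3,5) w=2
  Add (3,4) w=3
  Skip (0,1) w=4 (creates cycle)
  Add (2,3) w=6
  Skip (4,5) w=7 (creates cycle)
  Skip (0,4) w=8 (creates cycle)
  Skip (0,2) w=10 (creates cycle)
  Skip (2,4) w=15 (creates cycle)
MST weight = 15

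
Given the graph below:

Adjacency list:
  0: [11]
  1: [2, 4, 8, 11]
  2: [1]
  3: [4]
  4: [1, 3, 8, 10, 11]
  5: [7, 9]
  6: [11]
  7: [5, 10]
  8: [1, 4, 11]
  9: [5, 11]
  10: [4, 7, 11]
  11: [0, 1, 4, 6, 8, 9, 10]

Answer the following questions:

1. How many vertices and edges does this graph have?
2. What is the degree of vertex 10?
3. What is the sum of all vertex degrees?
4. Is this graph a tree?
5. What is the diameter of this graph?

Count: 12 vertices, 16 edges.
Vertex 10 has neighbors [4, 7, 11], degree = 3.
Handshaking lemma: 2 * 16 = 32.
A tree on 12 vertices has 11 edges. This graph has 16 edges (5 extra). Not a tree.
Diameter (longest shortest path) = 4.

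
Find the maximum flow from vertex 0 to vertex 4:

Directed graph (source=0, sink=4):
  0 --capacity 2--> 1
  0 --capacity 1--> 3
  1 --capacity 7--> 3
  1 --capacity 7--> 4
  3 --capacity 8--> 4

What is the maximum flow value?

Computing max flow:
  Flow on (0->1): 2/2
  Flow on (0->3): 1/1
  Flow on (1->4): 2/7
  Flow on (3->4): 1/8
Maximum flow = 3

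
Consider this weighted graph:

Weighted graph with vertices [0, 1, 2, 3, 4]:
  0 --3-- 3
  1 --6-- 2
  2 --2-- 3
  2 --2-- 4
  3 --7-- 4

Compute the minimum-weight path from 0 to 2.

Using Dijkstra's algorithm from vertex 0:
Shortest path: 0 -> 3 -> 2
Total weight: 3 + 2 = 5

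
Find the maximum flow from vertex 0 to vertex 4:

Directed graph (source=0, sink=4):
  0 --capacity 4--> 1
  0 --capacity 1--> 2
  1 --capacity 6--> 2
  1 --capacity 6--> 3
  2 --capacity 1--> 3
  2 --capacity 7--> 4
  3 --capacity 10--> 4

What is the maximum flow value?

Computing max flow:
  Flow on (0->1): 4/4
  Flow on (0->2): 1/1
  Flow on (1->2): 4/6
  Flow on (2->4): 5/7
Maximum flow = 5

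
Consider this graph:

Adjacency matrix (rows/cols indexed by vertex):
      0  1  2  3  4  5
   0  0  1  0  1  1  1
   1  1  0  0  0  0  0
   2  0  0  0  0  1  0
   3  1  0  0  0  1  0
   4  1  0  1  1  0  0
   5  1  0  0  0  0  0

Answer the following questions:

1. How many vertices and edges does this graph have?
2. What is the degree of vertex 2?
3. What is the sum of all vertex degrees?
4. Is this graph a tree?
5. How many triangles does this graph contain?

Count: 6 vertices, 6 edges.
Vertex 2 has neighbors [4], degree = 1.
Handshaking lemma: 2 * 6 = 12.
A tree on 6 vertices has 5 edges. This graph has 6 edges (1 extra). Not a tree.
Number of triangles = 1.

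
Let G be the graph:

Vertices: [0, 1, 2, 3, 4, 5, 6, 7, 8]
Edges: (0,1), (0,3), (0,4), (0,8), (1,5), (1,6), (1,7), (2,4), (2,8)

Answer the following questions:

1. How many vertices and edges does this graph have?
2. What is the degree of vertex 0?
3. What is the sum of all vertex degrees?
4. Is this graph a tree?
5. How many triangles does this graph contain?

Count: 9 vertices, 9 edges.
Vertex 0 has neighbors [1, 3, 4, 8], degree = 4.
Handshaking lemma: 2 * 9 = 18.
A tree on 9 vertices has 8 edges. This graph has 9 edges (1 extra). Not a tree.
Number of triangles = 0.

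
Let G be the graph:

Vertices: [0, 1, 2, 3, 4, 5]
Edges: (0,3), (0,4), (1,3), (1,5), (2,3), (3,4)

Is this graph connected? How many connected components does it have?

Checking connectivity: the graph has 1 connected component(s).
All vertices are reachable from each other. The graph IS connected.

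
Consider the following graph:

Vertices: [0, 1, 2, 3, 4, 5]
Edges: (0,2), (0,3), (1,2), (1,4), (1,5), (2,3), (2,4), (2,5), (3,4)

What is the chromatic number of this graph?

The graph has a maximum clique of size 3 (lower bound on chromatic number).
A valid 3-coloring: {0: 2, 1: 1, 2: 0, 3: 1, 4: 2, 5: 2}.
Chromatic number = 3.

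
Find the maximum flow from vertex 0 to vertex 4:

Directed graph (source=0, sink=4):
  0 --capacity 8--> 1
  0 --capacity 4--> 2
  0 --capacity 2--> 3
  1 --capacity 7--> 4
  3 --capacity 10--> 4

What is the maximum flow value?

Computing max flow:
  Flow on (0->1): 7/8
  Flow on (0->3): 2/2
  Flow on (1->4): 7/7
  Flow on (3->4): 2/10
Maximum flow = 9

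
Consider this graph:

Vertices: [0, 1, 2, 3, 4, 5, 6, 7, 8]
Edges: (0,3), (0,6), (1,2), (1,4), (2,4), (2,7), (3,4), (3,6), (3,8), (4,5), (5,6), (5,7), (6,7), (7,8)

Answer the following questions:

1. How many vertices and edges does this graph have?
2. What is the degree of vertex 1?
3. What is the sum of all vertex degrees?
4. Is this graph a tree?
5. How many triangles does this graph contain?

Count: 9 vertices, 14 edges.
Vertex 1 has neighbors [2, 4], degree = 2.
Handshaking lemma: 2 * 14 = 28.
A tree on 9 vertices has 8 edges. This graph has 14 edges (6 extra). Not a tree.
Number of triangles = 3.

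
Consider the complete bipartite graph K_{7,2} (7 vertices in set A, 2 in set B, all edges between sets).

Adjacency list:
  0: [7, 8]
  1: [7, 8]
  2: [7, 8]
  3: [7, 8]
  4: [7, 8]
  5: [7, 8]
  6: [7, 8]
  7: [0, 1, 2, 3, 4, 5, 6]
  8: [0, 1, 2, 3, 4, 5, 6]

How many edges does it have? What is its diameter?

K_{7,2} has 7 * 2 = 14 edges.
Any vertex reaches any opposite-side vertex in 1 step; same-side vertices reach in 2 steps via any opposite-side vertex.
Diameter = 2.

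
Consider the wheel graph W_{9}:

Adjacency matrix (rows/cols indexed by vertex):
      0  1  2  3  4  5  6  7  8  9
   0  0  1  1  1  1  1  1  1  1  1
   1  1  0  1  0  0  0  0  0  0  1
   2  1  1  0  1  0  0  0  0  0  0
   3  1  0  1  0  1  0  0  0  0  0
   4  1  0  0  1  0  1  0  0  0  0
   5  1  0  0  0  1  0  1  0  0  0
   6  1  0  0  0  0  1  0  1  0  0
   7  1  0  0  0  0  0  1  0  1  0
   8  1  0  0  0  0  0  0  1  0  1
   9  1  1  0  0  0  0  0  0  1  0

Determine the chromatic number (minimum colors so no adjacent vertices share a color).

W_{9} = C_{9} plus a hub adjacent to every cycle vertex.
The outer cycle needs 3 colors (odd cycle); the hub is adjacent to all of them so needs a fresh color.
Chromatic number = 3 + 1 = 4.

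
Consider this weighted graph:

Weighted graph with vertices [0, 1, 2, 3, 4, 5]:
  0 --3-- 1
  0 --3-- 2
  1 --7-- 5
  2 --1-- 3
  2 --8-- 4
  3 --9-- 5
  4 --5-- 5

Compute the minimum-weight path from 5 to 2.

Using Dijkstra's algorithm from vertex 5:
Shortest path: 5 -> 3 -> 2
Total weight: 9 + 1 = 10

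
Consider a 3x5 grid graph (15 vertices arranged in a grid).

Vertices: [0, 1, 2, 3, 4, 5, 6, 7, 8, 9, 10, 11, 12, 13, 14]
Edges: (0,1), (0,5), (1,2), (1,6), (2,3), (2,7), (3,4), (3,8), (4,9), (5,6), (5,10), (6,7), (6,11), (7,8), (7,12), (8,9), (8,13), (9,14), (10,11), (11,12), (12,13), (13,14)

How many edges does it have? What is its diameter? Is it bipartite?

A 3x5 grid has 10 vertical edges and 12 horizontal edges.
Total edges = 10 + 12 = 22.
Diameter = (3-1) + (5-1) = 6 (corner to opposite corner).
Grid graphs are bipartite (checkerboard coloring).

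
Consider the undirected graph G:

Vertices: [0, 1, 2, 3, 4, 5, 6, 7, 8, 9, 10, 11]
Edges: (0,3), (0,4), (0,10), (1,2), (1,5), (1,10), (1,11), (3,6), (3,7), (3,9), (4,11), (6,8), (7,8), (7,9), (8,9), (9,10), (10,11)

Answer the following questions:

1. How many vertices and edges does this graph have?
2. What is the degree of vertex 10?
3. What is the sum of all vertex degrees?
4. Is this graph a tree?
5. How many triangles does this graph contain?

Count: 12 vertices, 17 edges.
Vertex 10 has neighbors [0, 1, 9, 11], degree = 4.
Handshaking lemma: 2 * 17 = 34.
A tree on 12 vertices has 11 edges. This graph has 17 edges (6 extra). Not a tree.
Number of triangles = 3.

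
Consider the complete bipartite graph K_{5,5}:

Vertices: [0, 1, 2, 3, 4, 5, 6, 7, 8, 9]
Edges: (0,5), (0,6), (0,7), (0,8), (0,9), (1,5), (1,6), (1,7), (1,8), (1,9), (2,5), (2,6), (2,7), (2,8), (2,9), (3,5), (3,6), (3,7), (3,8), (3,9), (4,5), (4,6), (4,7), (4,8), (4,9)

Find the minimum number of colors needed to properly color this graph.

K_{5,5} is bipartite: vertices split into two independent sets of size 5 and 5.
Color one set 0, the other 1. No adjacent vertices share a color.
Chromatic number = 2.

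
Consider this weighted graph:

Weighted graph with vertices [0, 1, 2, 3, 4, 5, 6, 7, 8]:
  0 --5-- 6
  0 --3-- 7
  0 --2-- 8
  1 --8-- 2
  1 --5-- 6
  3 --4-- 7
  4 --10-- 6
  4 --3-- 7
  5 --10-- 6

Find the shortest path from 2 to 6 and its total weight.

Using Dijkstra's algorithm from vertex 2:
Shortest path: 2 -> 1 -> 6
Total weight: 8 + 5 = 13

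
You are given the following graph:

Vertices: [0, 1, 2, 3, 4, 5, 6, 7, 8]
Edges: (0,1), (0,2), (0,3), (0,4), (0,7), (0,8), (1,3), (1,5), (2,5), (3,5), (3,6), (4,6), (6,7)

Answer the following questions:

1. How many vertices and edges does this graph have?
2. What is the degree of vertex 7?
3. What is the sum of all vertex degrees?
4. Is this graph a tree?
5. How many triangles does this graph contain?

Count: 9 vertices, 13 edges.
Vertex 7 has neighbors [0, 6], degree = 2.
Handshaking lemma: 2 * 13 = 26.
A tree on 9 vertices has 8 edges. This graph has 13 edges (5 extra). Not a tree.
Number of triangles = 2.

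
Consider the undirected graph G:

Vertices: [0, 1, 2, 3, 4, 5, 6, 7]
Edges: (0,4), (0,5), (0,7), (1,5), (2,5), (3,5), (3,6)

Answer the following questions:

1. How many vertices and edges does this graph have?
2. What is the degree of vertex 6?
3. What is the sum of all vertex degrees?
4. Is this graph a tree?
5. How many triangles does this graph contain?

Count: 8 vertices, 7 edges.
Vertex 6 has neighbors [3], degree = 1.
Handshaking lemma: 2 * 7 = 14.
A graph is a tree iff it is connected and has exactly n-1 edges. This graph is connected (all 8 vertices in one component) and has 8-1 = 7 edges. It is a tree.
Number of triangles = 0.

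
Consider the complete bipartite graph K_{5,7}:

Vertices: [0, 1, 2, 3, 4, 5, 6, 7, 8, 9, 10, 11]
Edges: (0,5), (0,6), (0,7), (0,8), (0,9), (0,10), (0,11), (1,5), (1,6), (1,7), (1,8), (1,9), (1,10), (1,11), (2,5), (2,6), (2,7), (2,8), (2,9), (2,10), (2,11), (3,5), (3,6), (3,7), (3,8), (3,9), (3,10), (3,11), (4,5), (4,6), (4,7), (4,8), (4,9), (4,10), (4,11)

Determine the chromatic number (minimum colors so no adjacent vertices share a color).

K_{5,7} is bipartite: vertices split into two independent sets of size 5 and 7.
Color one set 0, the other 1. No adjacent vertices share a color.
Chromatic number = 2.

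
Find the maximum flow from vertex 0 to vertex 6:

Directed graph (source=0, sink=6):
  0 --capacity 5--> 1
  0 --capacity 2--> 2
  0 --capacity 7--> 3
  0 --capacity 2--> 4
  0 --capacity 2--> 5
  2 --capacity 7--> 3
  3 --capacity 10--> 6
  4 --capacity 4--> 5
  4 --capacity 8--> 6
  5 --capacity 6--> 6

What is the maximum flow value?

Computing max flow:
  Flow on (0->2): 2/2
  Flow on (0->3): 7/7
  Flow on (0->4): 2/2
  Flow on (0->5): 2/2
  Flow on (2->3): 2/7
  Flow on (3->6): 9/10
  Flow on (4->6): 2/8
  Flow on (5->6): 2/6
Maximum flow = 13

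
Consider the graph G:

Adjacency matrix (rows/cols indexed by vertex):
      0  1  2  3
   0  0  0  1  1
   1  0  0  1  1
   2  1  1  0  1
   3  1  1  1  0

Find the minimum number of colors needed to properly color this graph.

The graph has a maximum clique of size 3 (lower bound on chromatic number).
A valid 3-coloring: {0: 2, 1: 2, 2: 0, 3: 1}.
Chromatic number = 3.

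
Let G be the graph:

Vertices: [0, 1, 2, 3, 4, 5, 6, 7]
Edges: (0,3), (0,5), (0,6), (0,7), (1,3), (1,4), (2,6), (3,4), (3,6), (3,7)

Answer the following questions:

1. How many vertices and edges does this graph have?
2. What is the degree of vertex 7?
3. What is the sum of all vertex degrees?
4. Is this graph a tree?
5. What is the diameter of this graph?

Count: 8 vertices, 10 edges.
Vertex 7 has neighbors [0, 3], degree = 2.
Handshaking lemma: 2 * 10 = 20.
A tree on 8 vertices has 7 edges. This graph has 10 edges (3 extra). Not a tree.
Diameter (longest shortest path) = 3.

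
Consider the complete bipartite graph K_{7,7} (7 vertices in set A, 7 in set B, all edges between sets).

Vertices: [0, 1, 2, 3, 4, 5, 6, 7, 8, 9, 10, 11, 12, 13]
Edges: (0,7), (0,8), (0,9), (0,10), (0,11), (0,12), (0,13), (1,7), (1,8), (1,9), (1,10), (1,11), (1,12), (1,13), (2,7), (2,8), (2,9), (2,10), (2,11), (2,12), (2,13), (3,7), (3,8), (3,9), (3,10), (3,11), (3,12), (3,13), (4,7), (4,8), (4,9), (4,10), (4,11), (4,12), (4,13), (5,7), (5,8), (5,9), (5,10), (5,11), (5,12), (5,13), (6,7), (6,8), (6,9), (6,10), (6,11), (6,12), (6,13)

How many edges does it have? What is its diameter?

K_{7,7} has 7 * 7 = 49 edges.
Any vertex reaches any opposite-side vertex in 1 step; same-side vertices reach in 2 steps via any opposite-side vertex.
Diameter = 2.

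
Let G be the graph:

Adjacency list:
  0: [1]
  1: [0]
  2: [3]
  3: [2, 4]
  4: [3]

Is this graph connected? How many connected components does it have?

Checking connectivity: the graph has 2 connected component(s).
Components: [[0, 1], [2, 3, 4]]. The graph is NOT connected.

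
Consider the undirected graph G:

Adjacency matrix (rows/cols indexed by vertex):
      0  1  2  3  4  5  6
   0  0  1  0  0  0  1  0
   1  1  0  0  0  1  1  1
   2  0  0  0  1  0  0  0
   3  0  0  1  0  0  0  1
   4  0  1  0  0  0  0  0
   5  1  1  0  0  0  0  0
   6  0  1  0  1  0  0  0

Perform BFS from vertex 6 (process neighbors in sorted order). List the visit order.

BFS from vertex 6 (neighbors processed in ascending order):
Visit order: 6, 1, 3, 0, 4, 5, 2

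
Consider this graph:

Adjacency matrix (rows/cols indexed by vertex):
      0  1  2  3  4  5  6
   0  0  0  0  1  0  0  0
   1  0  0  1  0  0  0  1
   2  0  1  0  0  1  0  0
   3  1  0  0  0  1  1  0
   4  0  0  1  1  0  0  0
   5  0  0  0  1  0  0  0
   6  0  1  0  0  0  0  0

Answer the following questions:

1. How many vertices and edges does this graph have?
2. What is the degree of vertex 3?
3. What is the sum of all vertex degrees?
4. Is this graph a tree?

Count: 7 vertices, 6 edges.
Vertex 3 has neighbors [0, 4, 5], degree = 3.
Handshaking lemma: 2 * 6 = 12.
A graph is a tree iff it is connected and has exactly n-1 edges. This graph is connected (all 7 vertices in one component) and has 7-1 = 6 edges. It is a tree.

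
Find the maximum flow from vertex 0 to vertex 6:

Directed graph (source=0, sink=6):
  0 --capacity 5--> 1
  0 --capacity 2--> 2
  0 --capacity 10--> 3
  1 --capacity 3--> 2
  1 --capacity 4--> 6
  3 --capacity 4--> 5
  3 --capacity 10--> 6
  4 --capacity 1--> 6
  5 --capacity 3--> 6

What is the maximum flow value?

Computing max flow:
  Flow on (0->1): 4/5
  Flow on (0->3): 10/10
  Flow on (1->6): 4/4
  Flow on (3->6): 10/10
Maximum flow = 14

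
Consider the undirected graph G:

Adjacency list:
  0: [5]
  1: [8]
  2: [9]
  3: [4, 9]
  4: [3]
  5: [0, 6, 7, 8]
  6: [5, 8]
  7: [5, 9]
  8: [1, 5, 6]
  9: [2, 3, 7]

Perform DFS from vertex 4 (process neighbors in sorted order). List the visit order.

DFS from vertex 4 (neighbors processed in ascending order):
Visit order: 4, 3, 9, 2, 7, 5, 0, 6, 8, 1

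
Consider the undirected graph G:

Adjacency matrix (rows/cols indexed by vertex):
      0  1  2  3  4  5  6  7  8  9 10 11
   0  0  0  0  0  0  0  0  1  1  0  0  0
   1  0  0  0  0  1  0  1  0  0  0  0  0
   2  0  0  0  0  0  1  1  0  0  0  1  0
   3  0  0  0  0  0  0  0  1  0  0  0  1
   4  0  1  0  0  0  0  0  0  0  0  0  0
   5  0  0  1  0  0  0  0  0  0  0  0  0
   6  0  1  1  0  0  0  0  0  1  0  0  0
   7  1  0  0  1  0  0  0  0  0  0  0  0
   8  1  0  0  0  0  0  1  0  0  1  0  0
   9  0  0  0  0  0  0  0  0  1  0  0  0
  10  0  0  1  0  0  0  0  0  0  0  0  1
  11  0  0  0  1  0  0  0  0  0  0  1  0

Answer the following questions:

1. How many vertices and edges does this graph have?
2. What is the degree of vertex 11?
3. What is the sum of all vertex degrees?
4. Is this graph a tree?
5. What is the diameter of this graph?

Count: 12 vertices, 12 edges.
Vertex 11 has neighbors [3, 10], degree = 2.
Handshaking lemma: 2 * 12 = 24.
A tree on 12 vertices has 11 edges. This graph has 12 edges (1 extra). Not a tree.
Diameter (longest shortest path) = 6.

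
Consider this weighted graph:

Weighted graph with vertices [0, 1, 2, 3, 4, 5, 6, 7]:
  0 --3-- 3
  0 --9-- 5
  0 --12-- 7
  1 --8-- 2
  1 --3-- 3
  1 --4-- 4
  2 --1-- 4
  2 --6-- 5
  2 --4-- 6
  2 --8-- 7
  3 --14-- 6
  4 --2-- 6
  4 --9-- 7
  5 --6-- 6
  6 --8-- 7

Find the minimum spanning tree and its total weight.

Applying Kruskal's algorithm (sort edges by weight, add if no cycle):
  Add (2,4) w=1
  Add (4,6) w=2
  Add (0,3) w=3
  Add (1,3) w=3
  Add (1,4) w=4
  Skip (2,6) w=4 (creates cycle)
  Add (2,5) w=6
  Skip (5,6) w=6 (creates cycle)
  Skip (1,2) w=8 (creates cycle)
  Add (2,7) w=8
  Skip (6,7) w=8 (creates cycle)
  Skip (0,5) w=9 (creates cycle)
  Skip (4,7) w=9 (creates cycle)
  Skip (0,7) w=12 (creates cycle)
  Skip (3,6) w=14 (creates cycle)
MST weight = 27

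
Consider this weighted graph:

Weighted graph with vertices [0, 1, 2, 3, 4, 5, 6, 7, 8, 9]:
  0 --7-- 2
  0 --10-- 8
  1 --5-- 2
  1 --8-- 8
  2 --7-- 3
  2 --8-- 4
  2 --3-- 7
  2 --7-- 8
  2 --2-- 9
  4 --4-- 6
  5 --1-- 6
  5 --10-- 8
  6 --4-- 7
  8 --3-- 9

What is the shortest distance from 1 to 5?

Using Dijkstra's algorithm from vertex 1:
Shortest path: 1 -> 2 -> 7 -> 6 -> 5
Total weight: 5 + 3 + 4 + 1 = 13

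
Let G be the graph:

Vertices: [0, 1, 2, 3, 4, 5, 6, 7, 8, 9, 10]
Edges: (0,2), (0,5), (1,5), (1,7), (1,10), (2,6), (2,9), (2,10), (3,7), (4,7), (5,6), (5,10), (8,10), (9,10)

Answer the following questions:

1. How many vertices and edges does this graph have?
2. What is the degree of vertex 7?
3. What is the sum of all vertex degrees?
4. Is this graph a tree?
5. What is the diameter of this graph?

Count: 11 vertices, 14 edges.
Vertex 7 has neighbors [1, 3, 4], degree = 3.
Handshaking lemma: 2 * 14 = 28.
A tree on 11 vertices has 10 edges. This graph has 14 edges (4 extra). Not a tree.
Diameter (longest shortest path) = 4.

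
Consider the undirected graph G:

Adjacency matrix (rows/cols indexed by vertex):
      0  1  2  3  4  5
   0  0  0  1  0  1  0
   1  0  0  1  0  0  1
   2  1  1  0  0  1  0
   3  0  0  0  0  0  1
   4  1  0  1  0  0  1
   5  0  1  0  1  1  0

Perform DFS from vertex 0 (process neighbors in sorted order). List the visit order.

DFS from vertex 0 (neighbors processed in ascending order):
Visit order: 0, 2, 1, 5, 3, 4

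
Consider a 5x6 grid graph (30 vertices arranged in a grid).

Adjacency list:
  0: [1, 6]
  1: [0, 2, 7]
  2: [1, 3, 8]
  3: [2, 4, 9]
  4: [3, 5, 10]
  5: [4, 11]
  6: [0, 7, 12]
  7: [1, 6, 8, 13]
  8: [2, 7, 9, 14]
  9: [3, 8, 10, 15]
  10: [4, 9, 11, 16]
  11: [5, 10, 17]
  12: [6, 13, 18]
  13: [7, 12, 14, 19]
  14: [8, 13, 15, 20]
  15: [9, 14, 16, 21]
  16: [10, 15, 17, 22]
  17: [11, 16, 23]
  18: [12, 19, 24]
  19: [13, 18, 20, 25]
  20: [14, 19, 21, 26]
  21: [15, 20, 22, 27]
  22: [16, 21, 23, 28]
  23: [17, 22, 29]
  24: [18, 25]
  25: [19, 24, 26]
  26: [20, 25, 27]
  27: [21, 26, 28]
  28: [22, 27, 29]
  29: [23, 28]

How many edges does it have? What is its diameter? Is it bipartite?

A 5x6 grid has 24 vertical edges and 25 horizontal edges.
Total edges = 24 + 25 = 49.
Diameter = (5-1) + (6-1) = 9 (corner to opposite corner).
Grid graphs are bipartite (checkerboard coloring).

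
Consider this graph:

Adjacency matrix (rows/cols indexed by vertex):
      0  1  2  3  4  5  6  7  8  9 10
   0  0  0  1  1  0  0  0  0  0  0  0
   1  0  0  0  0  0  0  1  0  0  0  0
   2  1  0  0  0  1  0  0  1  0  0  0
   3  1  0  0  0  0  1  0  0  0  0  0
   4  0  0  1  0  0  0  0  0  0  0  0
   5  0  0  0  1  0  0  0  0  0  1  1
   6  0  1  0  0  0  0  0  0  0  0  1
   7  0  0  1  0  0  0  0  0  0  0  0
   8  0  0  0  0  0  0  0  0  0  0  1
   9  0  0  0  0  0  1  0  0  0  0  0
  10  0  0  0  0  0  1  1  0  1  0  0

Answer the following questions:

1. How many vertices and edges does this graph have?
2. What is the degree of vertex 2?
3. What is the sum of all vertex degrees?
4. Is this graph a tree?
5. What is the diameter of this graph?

Count: 11 vertices, 10 edges.
Vertex 2 has neighbors [0, 4, 7], degree = 3.
Handshaking lemma: 2 * 10 = 20.
A graph is a tree iff it is connected and has exactly n-1 edges. This graph is connected (all 11 vertices in one component) and has 11-1 = 10 edges. It is a tree.
Diameter (longest shortest path) = 7.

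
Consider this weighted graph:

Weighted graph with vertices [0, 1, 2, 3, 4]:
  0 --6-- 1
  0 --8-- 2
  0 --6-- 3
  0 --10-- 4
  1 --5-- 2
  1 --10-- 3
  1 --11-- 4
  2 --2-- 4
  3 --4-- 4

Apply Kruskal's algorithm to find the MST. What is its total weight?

Applying Kruskal's algorithm (sort edges by weight, add if no cycle):
  Add (2,4) w=2
  Add (3,4) w=4
  Add (1,2) w=5
  Add (0,3) w=6
  Skip (0,1) w=6 (creates cycle)
  Skip (0,2) w=8 (creates cycle)
  Skip (0,4) w=10 (creates cycle)
  Skip (1,3) w=10 (creates cycle)
  Skip (1,4) w=11 (creates cycle)
MST weight = 17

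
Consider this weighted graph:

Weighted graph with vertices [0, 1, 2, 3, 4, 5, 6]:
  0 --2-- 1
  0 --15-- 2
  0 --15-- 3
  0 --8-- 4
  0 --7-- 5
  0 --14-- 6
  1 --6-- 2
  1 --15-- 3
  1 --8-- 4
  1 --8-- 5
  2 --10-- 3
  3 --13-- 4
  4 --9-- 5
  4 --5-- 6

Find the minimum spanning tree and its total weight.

Applying Kruskal's algorithm (sort edges by weight, add if no cycle):
  Add (0,1) w=2
  Add (4,6) w=5
  Add (1,2) w=6
  Add (0,5) w=7
  Add (0,4) w=8
  Skip (1,5) w=8 (creates cycle)
  Skip (1,4) w=8 (creates cycle)
  Skip (4,5) w=9 (creates cycle)
  Add (2,3) w=10
  Skip (3,4) w=13 (creates cycle)
  Skip (0,6) w=14 (creates cycle)
  Skip (0,3) w=15 (creates cycle)
  Skip (0,2) w=15 (creates cycle)
  Skip (1,3) w=15 (creates cycle)
MST weight = 38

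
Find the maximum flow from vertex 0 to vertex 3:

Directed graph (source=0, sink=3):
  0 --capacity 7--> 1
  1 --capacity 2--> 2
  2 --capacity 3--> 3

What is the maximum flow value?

Computing max flow:
  Flow on (0->1): 2/7
  Flow on (1->2): 2/2
  Flow on (2->3): 2/3
Maximum flow = 2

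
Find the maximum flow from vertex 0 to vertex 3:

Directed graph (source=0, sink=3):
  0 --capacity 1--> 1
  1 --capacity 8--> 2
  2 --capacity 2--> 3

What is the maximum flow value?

Computing max flow:
  Flow on (0->1): 1/1
  Flow on (1->2): 1/8
  Flow on (2->3): 1/2
Maximum flow = 1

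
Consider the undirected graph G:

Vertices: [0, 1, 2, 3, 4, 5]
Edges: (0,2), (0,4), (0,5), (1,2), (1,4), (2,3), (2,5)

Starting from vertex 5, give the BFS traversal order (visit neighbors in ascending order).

BFS from vertex 5 (neighbors processed in ascending order):
Visit order: 5, 0, 2, 4, 1, 3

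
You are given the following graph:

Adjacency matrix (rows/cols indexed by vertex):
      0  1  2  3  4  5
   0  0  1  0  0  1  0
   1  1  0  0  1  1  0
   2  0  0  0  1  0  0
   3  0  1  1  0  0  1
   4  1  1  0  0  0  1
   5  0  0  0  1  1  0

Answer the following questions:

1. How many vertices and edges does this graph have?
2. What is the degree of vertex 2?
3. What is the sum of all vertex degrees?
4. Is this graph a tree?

Count: 6 vertices, 7 edges.
Vertex 2 has neighbors [3], degree = 1.
Handshaking lemma: 2 * 7 = 14.
A tree on 6 vertices has 5 edges. This graph has 7 edges (2 extra). Not a tree.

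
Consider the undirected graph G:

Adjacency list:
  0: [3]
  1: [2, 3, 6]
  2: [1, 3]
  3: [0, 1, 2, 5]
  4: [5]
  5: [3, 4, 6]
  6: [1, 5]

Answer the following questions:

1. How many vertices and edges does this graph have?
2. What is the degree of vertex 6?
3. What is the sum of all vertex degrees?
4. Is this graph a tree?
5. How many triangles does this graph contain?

Count: 7 vertices, 8 edges.
Vertex 6 has neighbors [1, 5], degree = 2.
Handshaking lemma: 2 * 8 = 16.
A tree on 7 vertices has 6 edges. This graph has 8 edges (2 extra). Not a tree.
Number of triangles = 1.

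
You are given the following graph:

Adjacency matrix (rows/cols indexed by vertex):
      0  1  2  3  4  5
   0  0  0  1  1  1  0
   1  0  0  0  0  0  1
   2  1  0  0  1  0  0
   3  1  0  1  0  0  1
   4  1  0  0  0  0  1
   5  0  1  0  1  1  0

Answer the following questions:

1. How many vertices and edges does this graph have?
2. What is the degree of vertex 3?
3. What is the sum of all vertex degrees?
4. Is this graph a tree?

Count: 6 vertices, 7 edges.
Vertex 3 has neighbors [0, 2, 5], degree = 3.
Handshaking lemma: 2 * 7 = 14.
A tree on 6 vertices has 5 edges. This graph has 7 edges (2 extra). Not a tree.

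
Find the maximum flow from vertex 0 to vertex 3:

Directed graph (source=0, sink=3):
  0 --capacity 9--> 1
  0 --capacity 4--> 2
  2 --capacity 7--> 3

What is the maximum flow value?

Computing max flow:
  Flow on (0->2): 4/4
  Flow on (2->3): 4/7
Maximum flow = 4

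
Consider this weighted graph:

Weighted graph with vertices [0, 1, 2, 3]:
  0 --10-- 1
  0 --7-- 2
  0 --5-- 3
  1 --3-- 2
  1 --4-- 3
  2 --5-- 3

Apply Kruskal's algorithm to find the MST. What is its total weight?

Applying Kruskal's algorithm (sort edges by weight, add if no cycle):
  Add (1,2) w=3
  Add (1,3) w=4
  Add (0,3) w=5
  Skip (2,3) w=5 (creates cycle)
  Skip (0,2) w=7 (creates cycle)
  Skip (0,1) w=10 (creates cycle)
MST weight = 12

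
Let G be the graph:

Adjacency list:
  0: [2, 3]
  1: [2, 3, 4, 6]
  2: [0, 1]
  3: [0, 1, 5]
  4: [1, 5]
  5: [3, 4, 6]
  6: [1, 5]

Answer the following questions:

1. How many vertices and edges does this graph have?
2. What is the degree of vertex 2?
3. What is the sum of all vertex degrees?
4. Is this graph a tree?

Count: 7 vertices, 9 edges.
Vertex 2 has neighbors [0, 1], degree = 2.
Handshaking lemma: 2 * 9 = 18.
A tree on 7 vertices has 6 edges. This graph has 9 edges (3 extra). Not a tree.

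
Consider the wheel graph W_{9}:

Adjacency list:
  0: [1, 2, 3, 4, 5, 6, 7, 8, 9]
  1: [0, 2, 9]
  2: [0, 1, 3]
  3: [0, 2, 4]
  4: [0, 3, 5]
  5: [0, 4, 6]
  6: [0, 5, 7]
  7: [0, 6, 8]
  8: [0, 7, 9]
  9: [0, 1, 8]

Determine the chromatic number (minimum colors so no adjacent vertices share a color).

W_{9} = C_{9} plus a hub adjacent to every cycle vertex.
The outer cycle needs 3 colors (odd cycle); the hub is adjacent to all of them so needs a fresh color.
Chromatic number = 3 + 1 = 4.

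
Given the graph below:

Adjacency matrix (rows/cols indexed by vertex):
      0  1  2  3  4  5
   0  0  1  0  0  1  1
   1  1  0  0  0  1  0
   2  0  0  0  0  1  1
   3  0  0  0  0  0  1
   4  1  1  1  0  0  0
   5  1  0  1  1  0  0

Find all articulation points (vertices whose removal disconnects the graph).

An articulation point is a vertex whose removal disconnects the graph.
Articulation points: [5]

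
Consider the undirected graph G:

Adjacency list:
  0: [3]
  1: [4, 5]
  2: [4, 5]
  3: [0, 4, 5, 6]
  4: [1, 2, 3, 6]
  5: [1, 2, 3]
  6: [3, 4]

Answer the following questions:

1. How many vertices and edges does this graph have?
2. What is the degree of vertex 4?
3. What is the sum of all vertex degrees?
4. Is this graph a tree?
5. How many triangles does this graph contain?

Count: 7 vertices, 9 edges.
Vertex 4 has neighbors [1, 2, 3, 6], degree = 4.
Handshaking lemma: 2 * 9 = 18.
A tree on 7 vertices has 6 edges. This graph has 9 edges (3 extra). Not a tree.
Number of triangles = 1.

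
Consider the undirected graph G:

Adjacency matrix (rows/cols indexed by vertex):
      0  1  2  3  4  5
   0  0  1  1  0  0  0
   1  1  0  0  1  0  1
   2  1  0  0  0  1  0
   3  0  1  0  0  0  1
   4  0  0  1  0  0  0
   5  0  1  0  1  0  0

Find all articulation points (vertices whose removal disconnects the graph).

An articulation point is a vertex whose removal disconnects the graph.
Articulation points: [0, 1, 2]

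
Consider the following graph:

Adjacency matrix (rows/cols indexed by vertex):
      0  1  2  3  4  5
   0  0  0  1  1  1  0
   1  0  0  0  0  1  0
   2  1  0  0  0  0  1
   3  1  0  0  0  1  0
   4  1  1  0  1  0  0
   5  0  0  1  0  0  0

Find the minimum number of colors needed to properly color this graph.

The graph has a maximum clique of size 3 (lower bound on chromatic number).
A valid 3-coloring: {0: 0, 1: 0, 2: 1, 3: 2, 4: 1, 5: 0}.
Chromatic number = 3.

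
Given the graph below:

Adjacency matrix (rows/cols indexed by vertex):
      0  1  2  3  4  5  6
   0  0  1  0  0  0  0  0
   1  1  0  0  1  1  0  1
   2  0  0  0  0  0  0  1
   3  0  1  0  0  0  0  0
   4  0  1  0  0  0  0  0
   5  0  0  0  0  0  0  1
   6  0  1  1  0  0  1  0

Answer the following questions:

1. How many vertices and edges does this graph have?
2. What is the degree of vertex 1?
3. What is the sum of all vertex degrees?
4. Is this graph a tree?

Count: 7 vertices, 6 edges.
Vertex 1 has neighbors [0, 3, 4, 6], degree = 4.
Handshaking lemma: 2 * 6 = 12.
A graph is a tree iff it is connected and has exactly n-1 edges. This graph is connected (all 7 vertices in one component) and has 7-1 = 6 edges. It is a tree.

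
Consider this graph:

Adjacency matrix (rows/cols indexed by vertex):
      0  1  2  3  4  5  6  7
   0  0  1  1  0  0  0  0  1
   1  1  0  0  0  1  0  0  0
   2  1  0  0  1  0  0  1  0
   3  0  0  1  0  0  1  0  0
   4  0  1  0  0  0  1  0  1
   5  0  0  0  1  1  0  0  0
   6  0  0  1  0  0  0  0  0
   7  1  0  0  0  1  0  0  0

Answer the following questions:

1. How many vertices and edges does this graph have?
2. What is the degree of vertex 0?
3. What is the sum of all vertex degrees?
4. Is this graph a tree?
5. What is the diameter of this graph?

Count: 8 vertices, 9 edges.
Vertex 0 has neighbors [1, 2, 7], degree = 3.
Handshaking lemma: 2 * 9 = 18.
A tree on 8 vertices has 7 edges. This graph has 9 edges (2 extra). Not a tree.
Diameter (longest shortest path) = 4.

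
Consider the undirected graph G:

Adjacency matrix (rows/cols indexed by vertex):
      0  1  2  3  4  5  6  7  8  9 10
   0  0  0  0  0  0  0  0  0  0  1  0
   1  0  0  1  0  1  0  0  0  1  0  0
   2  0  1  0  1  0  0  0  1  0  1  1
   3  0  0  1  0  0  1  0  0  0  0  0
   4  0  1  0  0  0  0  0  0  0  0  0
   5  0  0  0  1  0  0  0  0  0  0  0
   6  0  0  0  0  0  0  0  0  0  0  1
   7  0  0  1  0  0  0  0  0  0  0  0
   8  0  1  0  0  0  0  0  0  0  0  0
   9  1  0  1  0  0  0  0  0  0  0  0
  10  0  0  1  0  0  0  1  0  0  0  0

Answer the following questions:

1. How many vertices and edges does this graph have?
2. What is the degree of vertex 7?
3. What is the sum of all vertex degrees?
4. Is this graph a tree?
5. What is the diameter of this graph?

Count: 11 vertices, 10 edges.
Vertex 7 has neighbors [2], degree = 1.
Handshaking lemma: 2 * 10 = 20.
A graph is a tree iff it is connected and has exactly n-1 edges. This graph is connected (all 11 vertices in one component) and has 11-1 = 10 edges. It is a tree.
Diameter (longest shortest path) = 4.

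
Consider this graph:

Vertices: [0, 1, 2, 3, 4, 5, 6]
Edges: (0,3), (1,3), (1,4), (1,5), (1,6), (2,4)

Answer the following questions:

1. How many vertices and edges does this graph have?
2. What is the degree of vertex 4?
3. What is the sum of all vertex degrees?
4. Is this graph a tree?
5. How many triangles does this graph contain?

Count: 7 vertices, 6 edges.
Vertex 4 has neighbors [1, 2], degree = 2.
Handshaking lemma: 2 * 6 = 12.
A graph is a tree iff it is connected and has exactly n-1 edges. This graph is connected (all 7 vertices in one component) and has 7-1 = 6 edges. It is a tree.
Number of triangles = 0.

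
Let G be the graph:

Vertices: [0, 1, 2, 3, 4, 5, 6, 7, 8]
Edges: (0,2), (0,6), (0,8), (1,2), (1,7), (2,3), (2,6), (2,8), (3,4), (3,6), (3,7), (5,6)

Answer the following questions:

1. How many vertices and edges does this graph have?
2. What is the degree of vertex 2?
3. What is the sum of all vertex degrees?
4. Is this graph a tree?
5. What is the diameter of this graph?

Count: 9 vertices, 12 edges.
Vertex 2 has neighbors [0, 1, 3, 6, 8], degree = 5.
Handshaking lemma: 2 * 12 = 24.
A tree on 9 vertices has 8 edges. This graph has 12 edges (4 extra). Not a tree.
Diameter (longest shortest path) = 3.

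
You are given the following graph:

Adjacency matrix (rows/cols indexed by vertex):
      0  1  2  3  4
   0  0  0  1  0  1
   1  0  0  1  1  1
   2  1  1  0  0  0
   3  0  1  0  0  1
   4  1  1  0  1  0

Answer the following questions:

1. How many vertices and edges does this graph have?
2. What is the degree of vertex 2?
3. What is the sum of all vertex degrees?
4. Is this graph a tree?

Count: 5 vertices, 6 edges.
Vertex 2 has neighbors [0, 1], degree = 2.
Handshaking lemma: 2 * 6 = 12.
A tree on 5 vertices has 4 edges. This graph has 6 edges (2 extra). Not a tree.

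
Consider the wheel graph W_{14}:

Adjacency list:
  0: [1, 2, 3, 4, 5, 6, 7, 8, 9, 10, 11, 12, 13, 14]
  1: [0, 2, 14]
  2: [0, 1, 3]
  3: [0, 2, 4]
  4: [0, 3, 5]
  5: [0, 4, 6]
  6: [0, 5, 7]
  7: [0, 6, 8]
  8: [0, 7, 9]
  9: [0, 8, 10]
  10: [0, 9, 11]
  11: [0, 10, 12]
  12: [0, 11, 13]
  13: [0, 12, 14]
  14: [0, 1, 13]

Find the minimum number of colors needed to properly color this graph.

W_{14} = C_{14} plus a hub adjacent to every cycle vertex.
The outer cycle needs 2 colors (even cycle); the hub is adjacent to all of them so needs a fresh color.
Chromatic number = 2 + 1 = 3.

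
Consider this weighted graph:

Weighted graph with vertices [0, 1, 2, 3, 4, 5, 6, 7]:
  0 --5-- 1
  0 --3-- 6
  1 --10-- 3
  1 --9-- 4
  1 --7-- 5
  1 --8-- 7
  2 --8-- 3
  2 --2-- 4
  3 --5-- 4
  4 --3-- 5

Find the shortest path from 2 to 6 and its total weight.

Using Dijkstra's algorithm from vertex 2:
Shortest path: 2 -> 4 -> 1 -> 0 -> 6
Total weight: 2 + 9 + 5 + 3 = 19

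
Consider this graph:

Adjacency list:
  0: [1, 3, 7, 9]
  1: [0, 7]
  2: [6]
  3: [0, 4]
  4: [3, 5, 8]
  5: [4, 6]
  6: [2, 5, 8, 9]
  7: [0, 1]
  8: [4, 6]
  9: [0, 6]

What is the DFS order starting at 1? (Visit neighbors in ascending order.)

DFS from vertex 1 (neighbors processed in ascending order):
Visit order: 1, 0, 3, 4, 5, 6, 2, 8, 9, 7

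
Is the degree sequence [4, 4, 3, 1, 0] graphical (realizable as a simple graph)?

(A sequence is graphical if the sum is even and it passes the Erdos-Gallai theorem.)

Sum of degrees = 12. Sum is even but fails Erdos-Gallai. The sequence is NOT graphical.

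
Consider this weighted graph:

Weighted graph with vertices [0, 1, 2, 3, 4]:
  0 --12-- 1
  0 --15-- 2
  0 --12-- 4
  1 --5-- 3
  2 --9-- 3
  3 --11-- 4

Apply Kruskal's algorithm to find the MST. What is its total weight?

Applying Kruskal's algorithm (sort edges by weight, add if no cycle):
  Add (1,3) w=5
  Add (2,3) w=9
  Add (3,4) w=11
  Add (0,1) w=12
  Skip (0,4) w=12 (creates cycle)
  Skip (0,2) w=15 (creates cycle)
MST weight = 37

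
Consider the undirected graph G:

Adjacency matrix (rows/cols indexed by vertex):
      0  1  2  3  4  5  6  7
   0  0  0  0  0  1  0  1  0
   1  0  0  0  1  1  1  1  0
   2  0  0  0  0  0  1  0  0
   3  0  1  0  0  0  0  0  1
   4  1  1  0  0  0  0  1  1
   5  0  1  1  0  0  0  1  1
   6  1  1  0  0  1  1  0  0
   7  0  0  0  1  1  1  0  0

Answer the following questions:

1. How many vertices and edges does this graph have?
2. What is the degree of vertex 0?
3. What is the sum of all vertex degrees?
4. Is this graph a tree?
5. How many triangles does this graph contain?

Count: 8 vertices, 12 edges.
Vertex 0 has neighbors [4, 6], degree = 2.
Handshaking lemma: 2 * 12 = 24.
A tree on 8 vertices has 7 edges. This graph has 12 edges (5 extra). Not a tree.
Number of triangles = 3.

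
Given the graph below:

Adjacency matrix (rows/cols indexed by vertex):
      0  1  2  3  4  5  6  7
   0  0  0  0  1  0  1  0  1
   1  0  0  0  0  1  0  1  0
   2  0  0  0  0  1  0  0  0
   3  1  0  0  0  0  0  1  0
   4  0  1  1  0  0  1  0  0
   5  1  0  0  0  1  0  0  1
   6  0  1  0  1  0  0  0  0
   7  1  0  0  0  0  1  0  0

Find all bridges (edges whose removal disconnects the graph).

A bridge is an edge whose removal increases the number of connected components.
Bridges found: (2,4)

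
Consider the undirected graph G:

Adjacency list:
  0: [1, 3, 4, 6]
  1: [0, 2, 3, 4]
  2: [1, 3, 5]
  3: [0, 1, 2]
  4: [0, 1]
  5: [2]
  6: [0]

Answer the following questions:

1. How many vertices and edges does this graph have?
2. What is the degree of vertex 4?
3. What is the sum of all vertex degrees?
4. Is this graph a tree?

Count: 7 vertices, 9 edges.
Vertex 4 has neighbors [0, 1], degree = 2.
Handshaking lemma: 2 * 9 = 18.
A tree on 7 vertices has 6 edges. This graph has 9 edges (3 extra). Not a tree.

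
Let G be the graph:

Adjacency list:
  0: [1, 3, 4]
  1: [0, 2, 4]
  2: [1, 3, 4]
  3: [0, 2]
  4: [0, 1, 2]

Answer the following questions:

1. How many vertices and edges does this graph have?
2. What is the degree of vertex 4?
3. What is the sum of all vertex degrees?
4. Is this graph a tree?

Count: 5 vertices, 7 edges.
Vertex 4 has neighbors [0, 1, 2], degree = 3.
Handshaking lemma: 2 * 7 = 14.
A tree on 5 vertices has 4 edges. This graph has 7 edges (3 extra). Not a tree.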